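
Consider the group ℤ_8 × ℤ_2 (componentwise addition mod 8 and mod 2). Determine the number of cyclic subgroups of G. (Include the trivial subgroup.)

8

Each element a generates a cyclic subgroup ⟨a⟩; distinct elements may generate the same one (a cyclic group of order d has φ(d) generators).
Cyclic subgroups by order — order 1: 1; order 2: 3; order 4: 2; order 8: 2.
Total: 8.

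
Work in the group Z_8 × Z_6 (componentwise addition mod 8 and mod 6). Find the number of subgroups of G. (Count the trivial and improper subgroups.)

|G| = 48, so by Lagrange every subgroup order divides 48. Divisors: 1, 2, 3, 4, 6, 8, 12, 16, 24, 48.
Subgroups by order — order 1: 1; order 2: 3; order 3: 1; order 4: 3; order 6: 3; order 8: 3; order 12: 3; order 16: 1; order 24: 3; order 48: 1.
Total: 1 + 3 + 1 + 3 + 3 + 3 + 3 + 1 + 3 + 1 = 22.

22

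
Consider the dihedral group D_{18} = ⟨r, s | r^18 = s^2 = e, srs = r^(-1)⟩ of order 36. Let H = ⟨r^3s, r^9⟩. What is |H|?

4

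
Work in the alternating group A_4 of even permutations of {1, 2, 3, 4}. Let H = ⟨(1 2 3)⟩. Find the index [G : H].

|⟨(1 2 3)⟩| = 3 and |G| = 12.
By Lagrange, [G : H] = |G|/|H| = 12/3 = 4.

4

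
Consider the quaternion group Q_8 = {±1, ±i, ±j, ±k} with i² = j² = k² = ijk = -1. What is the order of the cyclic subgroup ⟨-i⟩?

Computing powers of -i: the smallest k with (-i)^k = e is k = 4.

4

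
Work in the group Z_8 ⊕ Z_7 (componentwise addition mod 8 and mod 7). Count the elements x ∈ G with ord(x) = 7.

6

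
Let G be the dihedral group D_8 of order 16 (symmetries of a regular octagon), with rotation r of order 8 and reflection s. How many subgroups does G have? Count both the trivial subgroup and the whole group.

19

|G| = 16, so by Lagrange every subgroup order divides 16. Divisors: 1, 2, 4, 8, 16.
Subgroups by order — order 1: 1; order 2: 9; order 4: 5; order 8: 3; order 16: 1.
Total: 1 + 9 + 5 + 3 + 1 = 19.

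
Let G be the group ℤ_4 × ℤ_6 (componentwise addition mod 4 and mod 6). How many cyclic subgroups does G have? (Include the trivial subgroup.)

A cyclic subgroup of order d is generated by each of its φ(d) elements of order d, so the cyclic subgroups of order d number (#elements of order d)/φ(d).
Cyclic subgroups by order — order 1: 1; order 2: 3; order 3: 1; order 4: 2; order 6: 3; order 12: 2.
Total: 12.

12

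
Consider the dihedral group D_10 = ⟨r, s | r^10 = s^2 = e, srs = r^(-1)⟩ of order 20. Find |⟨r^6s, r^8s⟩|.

10

|⟨r^6s⟩| = 2 and |⟨r^8s⟩| = 2, so |H| is a multiple of lcm(2, 2) = 2 and divides |G| = 20.
Closing under the operation: H = {e, r^2, r^4, r^6, r^8, s, r^2s, r^4s, r^6s, r^8s}, so |H| = 10.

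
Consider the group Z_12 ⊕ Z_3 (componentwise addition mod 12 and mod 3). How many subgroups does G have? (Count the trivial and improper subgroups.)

18

|G| = 36, so by Lagrange every subgroup order divides 36. Divisors: 1, 2, 3, 4, 6, 9, 12, 18, 36.
Subgroups by order — order 1: 1; order 2: 1; order 3: 4; order 4: 1; order 6: 4; order 9: 1; order 12: 4; order 18: 1; order 36: 1.
Total: 1 + 1 + 4 + 1 + 4 + 1 + 4 + 1 + 1 = 18.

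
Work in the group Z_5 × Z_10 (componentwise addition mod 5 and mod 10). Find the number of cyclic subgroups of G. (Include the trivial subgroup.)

Group the elements of G by the cyclic subgroup they generate; each cyclic subgroup of order d accounts for φ(d) elements.
Cyclic subgroups by order — order 1: 1; order 2: 1; order 5: 6; order 10: 6.
Total: 14.

14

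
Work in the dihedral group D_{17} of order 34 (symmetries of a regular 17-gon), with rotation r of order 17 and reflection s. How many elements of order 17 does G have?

16

Enumerating element orders in G gives 16 elements of order 17.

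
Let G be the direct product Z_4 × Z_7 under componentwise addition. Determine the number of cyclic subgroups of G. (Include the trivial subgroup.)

A cyclic subgroup of order d is generated by each of its φ(d) elements of order d, so the cyclic subgroups of order d number (#elements of order d)/φ(d).
Cyclic subgroups by order — order 1: 1; order 2: 1; order 4: 1; order 7: 1; order 14: 1; order 28: 1.
Total: 6.

6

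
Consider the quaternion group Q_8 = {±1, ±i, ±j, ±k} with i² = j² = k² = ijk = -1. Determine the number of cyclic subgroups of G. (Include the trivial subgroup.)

5

Each element a generates a cyclic subgroup ⟨a⟩; distinct elements may generate the same one (a cyclic group of order d has φ(d) generators).
Cyclic subgroups by order — order 1: 1; order 2: 1; order 4: 3.
Total: 5.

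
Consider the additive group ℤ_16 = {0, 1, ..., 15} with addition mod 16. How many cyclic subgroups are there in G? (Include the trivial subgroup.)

5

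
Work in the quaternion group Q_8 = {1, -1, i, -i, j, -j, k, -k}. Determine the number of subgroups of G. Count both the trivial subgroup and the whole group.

|G| = 8, so by Lagrange every subgroup order divides 8. Divisors: 1, 2, 4, 8.
Subgroups by order — order 1: 1; order 2: 1; order 4: 3; order 8: 1.
Total: 1 + 1 + 3 + 1 = 6.

6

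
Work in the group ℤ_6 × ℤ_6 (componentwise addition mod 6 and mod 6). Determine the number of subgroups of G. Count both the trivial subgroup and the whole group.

30

|G| = 36, so by Lagrange every subgroup order divides 36. Divisors: 1, 2, 3, 4, 6, 9, 12, 18, 36.
Subgroups by order — order 1: 1; order 2: 3; order 3: 4; order 4: 1; order 6: 12; order 9: 1; order 12: 4; order 18: 3; order 36: 1.
Total: 1 + 3 + 4 + 1 + 12 + 1 + 4 + 3 + 1 = 30.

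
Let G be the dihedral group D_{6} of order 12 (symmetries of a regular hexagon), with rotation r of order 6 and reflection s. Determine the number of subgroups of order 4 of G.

|G| = 12 and 4 | 12, so subgroups of order 4 are possible by Lagrange.
The subgroups of order 4 are: {e, r^3, r^2s, r^5s}; {e, r^3, s, r^3s}; {e, r^3, rs, r^4s}.
So G has 3 subgroups of order 4.

3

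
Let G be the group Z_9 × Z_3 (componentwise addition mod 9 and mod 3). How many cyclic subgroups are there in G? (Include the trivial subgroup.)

A cyclic subgroup of order d is generated by each of its φ(d) elements of order d, so the cyclic subgroups of order d number (#elements of order d)/φ(d).
Cyclic subgroups by order — order 1: 1; order 3: 4; order 9: 3.
Total: 8.

8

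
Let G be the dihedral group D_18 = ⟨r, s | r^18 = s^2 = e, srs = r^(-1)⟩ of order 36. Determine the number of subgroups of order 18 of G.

|G| = 36 and 18 | 36, so subgroups of order 18 are possible by Lagrange.
The subgroups of order 18 are: {e, r, r^2, r^3, r^4, r^5, r^6, r^7, r^8, r^9, r^10, r^11, r^12, r^13, r^14, r^15, r^16, r^17}; {e, r^2, r^4, r^6, r^8, r^10, r^12, r^14, r^16, s, r^2s, r^4s, r^6s, r^8s, r^10s, r^12s, r^14s, r^16s}; {e, r^2, r^4, r^6, r^8, r^10, r^12, r^14, r^16, rs, r^3s, r^5s, r^7s, r^9s, r^11s, r^13s, r^15s, r^17s}.
So G has 3 subgroups of order 18.

3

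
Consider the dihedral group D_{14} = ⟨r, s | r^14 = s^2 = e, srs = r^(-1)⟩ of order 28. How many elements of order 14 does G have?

6

The elements of order 14 are: r, r^3, r^5, r^9, r^11, r^13.
That's 6.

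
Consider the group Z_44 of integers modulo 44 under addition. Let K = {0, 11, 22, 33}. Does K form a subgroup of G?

|K| = 4 divides |G| = 44, consistent with Lagrange.
K contains the identity, every element's inverse is in K, and K is closed under +: it is a subgroup.
In fact K = ⟨33⟩.

Yes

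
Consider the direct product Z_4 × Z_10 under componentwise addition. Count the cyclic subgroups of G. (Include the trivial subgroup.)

A cyclic subgroup of order d is generated by each of its φ(d) elements of order d, so the cyclic subgroups of order d number (#elements of order d)/φ(d).
Cyclic subgroups by order — order 1: 1; order 2: 3; order 4: 2; order 5: 1; order 10: 3; order 20: 2.
Total: 12.

12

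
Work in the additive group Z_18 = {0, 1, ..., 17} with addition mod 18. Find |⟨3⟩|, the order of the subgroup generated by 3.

In Z_18, the order of an element a is n/gcd(a, n).
gcd(3, 18) = 3, so |⟨3⟩| = 18/3 = 6.

6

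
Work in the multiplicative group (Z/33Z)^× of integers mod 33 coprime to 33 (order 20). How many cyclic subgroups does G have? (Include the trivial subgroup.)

Each element a generates a cyclic subgroup ⟨a⟩; distinct elements may generate the same one (a cyclic group of order d has φ(d) generators).
Cyclic subgroups by order — order 1: 1; order 2: 3; order 5: 1; order 10: 3.
Total: 8.

8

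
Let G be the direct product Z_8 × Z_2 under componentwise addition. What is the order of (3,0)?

8

The order of (3,0) in Z_8 × Z_2 is lcm(ord(3) in Z_8, ord(0) in Z_2).
ord(3) = 8 and ord(0) = 1, so |⟨(3,0)⟩| = lcm(8, 1) = 8.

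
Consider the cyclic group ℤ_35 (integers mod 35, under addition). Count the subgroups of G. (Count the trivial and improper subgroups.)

A cyclic group of order 35 has exactly one subgroup for each divisor of 35.
Divisors of 35: 1, 5, 7, 35.
So ℤ_35 has 4 subgroups.

4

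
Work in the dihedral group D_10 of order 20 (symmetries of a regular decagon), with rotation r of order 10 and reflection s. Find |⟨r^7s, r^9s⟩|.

|⟨r^7s⟩| = 2 and |⟨r^9s⟩| = 2, so |H| is a multiple of lcm(2, 2) = 2 and divides |G| = 20.
Closing under the operation: H = {e, r^2, r^4, r^6, r^8, rs, r^3s, r^5s, r^7s, r^9s}, so |H| = 10.

10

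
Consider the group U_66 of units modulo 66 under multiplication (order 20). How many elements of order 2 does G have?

The elements of order 2 are: 23, 43, 65.
That's 3.

3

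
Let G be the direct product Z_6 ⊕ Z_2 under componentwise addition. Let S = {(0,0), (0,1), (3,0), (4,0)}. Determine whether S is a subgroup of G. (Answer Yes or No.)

(4,0) ∈ S but its inverse (2,0) ∉ S, so S is not a subgroup.

No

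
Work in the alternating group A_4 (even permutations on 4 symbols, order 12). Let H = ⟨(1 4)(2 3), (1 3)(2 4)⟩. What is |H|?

|⟨(1 4)(2 3)⟩| = 2 and |⟨(1 3)(2 4)⟩| = 2, so |H| is a multiple of lcm(2, 2) = 2 and divides |G| = 12.
Closing under the operation: H = {e, (1 2)(3 4), (1 3)(2 4), (1 4)(2 3)}, so |H| = 4.

4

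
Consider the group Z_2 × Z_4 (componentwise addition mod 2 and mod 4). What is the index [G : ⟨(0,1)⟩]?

|⟨(0,1)⟩| = 4 and |G| = 8.
By Lagrange, [G : H] = |G|/|H| = 8/4 = 2.

2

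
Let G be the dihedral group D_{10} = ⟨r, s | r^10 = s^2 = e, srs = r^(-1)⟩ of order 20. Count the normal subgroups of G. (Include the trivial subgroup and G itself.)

G has 22 subgroups. Checking conjugation-invariance by order — order 1: 1/1 normal; order 2: 1/11 normal; order 4: 0/5 normal; order 5: 1/1 normal; order 10: 3/3 normal; order 20: 1/1 normal.
Total normal subgroups: 7.

7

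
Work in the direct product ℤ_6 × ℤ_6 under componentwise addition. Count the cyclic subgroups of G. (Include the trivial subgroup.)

A cyclic subgroup of order d is generated by each of its φ(d) elements of order d, so the cyclic subgroups of order d number (#elements of order d)/φ(d).
Cyclic subgroups by order — order 1: 1; order 2: 3; order 3: 4; order 6: 12.
Total: 20.

20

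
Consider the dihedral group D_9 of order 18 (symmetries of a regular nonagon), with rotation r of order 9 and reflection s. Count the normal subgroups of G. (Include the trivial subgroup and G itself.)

4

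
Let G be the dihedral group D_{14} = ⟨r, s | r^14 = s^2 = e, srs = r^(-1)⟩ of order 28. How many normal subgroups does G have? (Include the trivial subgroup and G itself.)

G has 28 subgroups. Checking conjugation-invariance by order — order 1: 1/1 normal; order 2: 1/15 normal; order 4: 0/7 normal; order 7: 1/1 normal; order 14: 3/3 normal; order 28: 1/1 normal.
Total normal subgroups: 7.

7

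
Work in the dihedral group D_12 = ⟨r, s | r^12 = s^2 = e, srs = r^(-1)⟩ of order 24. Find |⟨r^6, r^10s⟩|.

|⟨r^6⟩| = 2 and |⟨r^10s⟩| = 2, so |H| is a multiple of lcm(2, 2) = 2 and divides |G| = 24.
Closing under the operation: H = {e, r^6, r^4s, r^10s}, so |H| = 4.

4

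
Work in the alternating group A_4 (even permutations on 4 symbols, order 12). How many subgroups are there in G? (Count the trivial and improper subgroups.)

|G| = 12, so by Lagrange every subgroup order divides 12. Divisors: 1, 2, 3, 4, 6, 12.
Subgroups by order — order 1: 1; order 2: 3; order 3: 4; order 4: 1; order 6: 0; order 12: 1.
Total: 1 + 3 + 4 + 1 + 0 + 1 = 10.

10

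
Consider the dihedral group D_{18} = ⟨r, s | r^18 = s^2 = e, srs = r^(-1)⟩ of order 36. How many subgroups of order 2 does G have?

|G| = 36 and 2 | 36, so subgroups of order 2 are possible by Lagrange.
The subgroups of order 2 are: {e, r^10s}; {e, r^11s}; {e, r^12s}; {e, r^13s}; … (19 in all).
So G has 19 subgroups of order 2.

19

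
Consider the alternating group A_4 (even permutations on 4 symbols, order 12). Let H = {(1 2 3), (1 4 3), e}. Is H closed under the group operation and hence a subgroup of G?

(1 4 3) ∈ H but its inverse (1 3 4) ∉ H, so H is not a subgroup.

No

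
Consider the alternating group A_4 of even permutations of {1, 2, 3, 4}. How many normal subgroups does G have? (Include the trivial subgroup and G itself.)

3

G has 10 subgroups. Checking conjugation-invariance by order — order 1: 1/1 normal; order 2: 0/3 normal; order 3: 0/4 normal; order 4: 1/1 normal; order 12: 1/1 normal.
Total normal subgroups: 3.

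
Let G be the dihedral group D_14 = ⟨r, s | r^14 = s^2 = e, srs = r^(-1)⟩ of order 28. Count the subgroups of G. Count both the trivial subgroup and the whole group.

28

|G| = 28, so by Lagrange every subgroup order divides 28. Divisors: 1, 2, 4, 7, 14, 28.
Subgroups by order — order 1: 1; order 2: 15; order 4: 7; order 7: 1; order 14: 3; order 28: 1.
Total: 1 + 15 + 7 + 1 + 3 + 1 = 28.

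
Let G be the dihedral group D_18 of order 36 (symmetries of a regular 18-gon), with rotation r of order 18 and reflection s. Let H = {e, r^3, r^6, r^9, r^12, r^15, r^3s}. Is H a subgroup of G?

No

|H| = 7 does not divide |G| = 36, so by Lagrange H is not a subgroup.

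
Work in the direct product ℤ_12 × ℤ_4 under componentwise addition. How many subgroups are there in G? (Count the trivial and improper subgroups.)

|G| = 48, so by Lagrange every subgroup order divides 48. Divisors: 1, 2, 3, 4, 6, 8, 12, 16, 24, 48.
Subgroups by order — order 1: 1; order 2: 3; order 3: 1; order 4: 7; order 6: 3; order 8: 3; order 12: 7; order 16: 1; order 24: 3; order 48: 1.
Total: 1 + 3 + 1 + 7 + 3 + 3 + 7 + 1 + 3 + 1 = 30.

30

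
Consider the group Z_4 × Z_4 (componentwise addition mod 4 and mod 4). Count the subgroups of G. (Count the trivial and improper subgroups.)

|G| = 16, so by Lagrange every subgroup order divides 16. Divisors: 1, 2, 4, 8, 16.
Subgroups by order — order 1: 1; order 2: 3; order 4: 7; order 8: 3; order 16: 1.
Total: 1 + 3 + 7 + 3 + 1 = 15.

15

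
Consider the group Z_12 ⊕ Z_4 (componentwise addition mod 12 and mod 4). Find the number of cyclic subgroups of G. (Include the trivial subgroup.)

20

A cyclic subgroup of order d is generated by each of its φ(d) elements of order d, so the cyclic subgroups of order d number (#elements of order d)/φ(d).
Cyclic subgroups by order — order 1: 1; order 2: 3; order 3: 1; order 4: 6; order 6: 3; order 12: 6.
Total: 20.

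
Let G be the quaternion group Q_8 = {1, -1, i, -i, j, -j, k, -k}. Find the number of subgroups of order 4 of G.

3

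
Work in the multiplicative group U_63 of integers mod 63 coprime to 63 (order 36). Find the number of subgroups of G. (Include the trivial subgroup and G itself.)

30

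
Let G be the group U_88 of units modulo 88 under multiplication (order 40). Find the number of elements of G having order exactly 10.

28

Enumerating element orders in G gives 28 elements of order 10.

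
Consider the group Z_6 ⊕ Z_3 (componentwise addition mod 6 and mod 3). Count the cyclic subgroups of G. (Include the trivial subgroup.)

Each element a generates a cyclic subgroup ⟨a⟩; distinct elements may generate the same one (a cyclic group of order d has φ(d) generators).
Cyclic subgroups by order — order 1: 1; order 2: 1; order 3: 4; order 6: 4.
Total: 10.

10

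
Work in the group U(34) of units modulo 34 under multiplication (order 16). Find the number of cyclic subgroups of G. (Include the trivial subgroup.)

5

A cyclic subgroup of order d is generated by each of its φ(d) elements of order d, so the cyclic subgroups of order d number (#elements of order d)/φ(d).
Cyclic subgroups by order — order 1: 1; order 2: 1; order 4: 1; order 8: 1; order 16: 1.
Total: 5.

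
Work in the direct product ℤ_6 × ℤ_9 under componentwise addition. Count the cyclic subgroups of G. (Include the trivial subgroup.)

16

A cyclic subgroup of order d is generated by each of its φ(d) elements of order d, so the cyclic subgroups of order d number (#elements of order d)/φ(d).
Cyclic subgroups by order — order 1: 1; order 2: 1; order 3: 4; order 6: 4; order 9: 3; order 18: 3.
Total: 16.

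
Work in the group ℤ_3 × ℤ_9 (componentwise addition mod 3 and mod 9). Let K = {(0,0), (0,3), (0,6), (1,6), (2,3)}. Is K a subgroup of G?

No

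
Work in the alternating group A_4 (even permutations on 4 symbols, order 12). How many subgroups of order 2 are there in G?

3

|G| = 12 and 2 | 12, so subgroups of order 2 are possible by Lagrange.
The subgroups of order 2 are: {e, (1 2)(3 4)}; {e, (1 3)(2 4)}; {e, (1 4)(2 3)}.
So G has 3 subgroups of order 2.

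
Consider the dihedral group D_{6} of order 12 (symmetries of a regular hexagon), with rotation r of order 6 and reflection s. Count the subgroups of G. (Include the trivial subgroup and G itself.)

16

|G| = 12, so by Lagrange every subgroup order divides 12. Divisors: 1, 2, 3, 4, 6, 12.
Subgroups by order — order 1: 1; order 2: 7; order 3: 1; order 4: 3; order 6: 3; order 12: 1.
Total: 1 + 7 + 1 + 3 + 3 + 1 = 16.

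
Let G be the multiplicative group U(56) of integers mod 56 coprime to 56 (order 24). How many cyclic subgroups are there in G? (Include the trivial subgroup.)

16

A cyclic subgroup of order d is generated by each of its φ(d) elements of order d, so the cyclic subgroups of order d number (#elements of order d)/φ(d).
Cyclic subgroups by order — order 1: 1; order 2: 7; order 3: 1; order 6: 7.
Total: 16.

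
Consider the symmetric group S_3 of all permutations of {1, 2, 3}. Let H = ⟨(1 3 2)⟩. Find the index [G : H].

|⟨(1 3 2)⟩| = 3 and |G| = 6.
By Lagrange, [G : H] = |G|/|H| = 6/3 = 2.

2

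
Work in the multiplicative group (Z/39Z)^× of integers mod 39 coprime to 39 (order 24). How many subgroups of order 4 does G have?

|G| = 24 and 4 | 24, so subgroups of order 4 are possible by Lagrange.
The subgroups of order 4 are: {1, 14, 25, 38}; {1, 25, 31, 34}; {1, 5, 8, 25}.
So G has 3 subgroups of order 4.

3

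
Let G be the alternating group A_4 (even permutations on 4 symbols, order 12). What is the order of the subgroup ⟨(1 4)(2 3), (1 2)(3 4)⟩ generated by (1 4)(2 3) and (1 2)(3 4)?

|⟨(1 4)(2 3)⟩| = 2 and |⟨(1 2)(3 4)⟩| = 2, so |H| is a multiple of lcm(2, 2) = 2 and divides |G| = 12.
Closing under the operation: H = {e, (1 2)(3 4), (1 3)(2 4), (1 4)(2 3)}, so |H| = 4.

4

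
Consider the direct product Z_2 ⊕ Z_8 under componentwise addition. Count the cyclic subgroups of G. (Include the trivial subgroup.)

8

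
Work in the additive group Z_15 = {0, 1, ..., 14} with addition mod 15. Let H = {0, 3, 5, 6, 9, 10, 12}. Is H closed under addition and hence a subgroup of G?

|H| = 7 does not divide |G| = 15, so by Lagrange H is not a subgroup.

No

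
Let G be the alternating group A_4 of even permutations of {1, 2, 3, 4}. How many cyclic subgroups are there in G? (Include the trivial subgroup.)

8

Group the elements of G by the cyclic subgroup they generate; each cyclic subgroup of order d accounts for φ(d) elements.
Cyclic subgroups by order — order 1: 1; order 2: 3; order 3: 4.
Total: 8.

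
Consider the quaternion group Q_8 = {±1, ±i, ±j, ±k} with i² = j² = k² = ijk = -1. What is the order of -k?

Computing powers of -k: the smallest k with (-k)^k = e is k = 4.

4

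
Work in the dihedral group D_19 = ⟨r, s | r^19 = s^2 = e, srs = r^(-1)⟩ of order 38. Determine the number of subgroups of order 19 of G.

|G| = 38 and 19 | 38, so subgroups of order 19 are possible by Lagrange.
The subgroups of order 19 are: {e, r, r^2, r^3, r^4, r^5, r^6, r^7, r^8, r^9, r^10, r^11, r^12, r^13, r^14, r^15, r^16, r^17, r^18}.
So G has 1 subgroup of order 19.

1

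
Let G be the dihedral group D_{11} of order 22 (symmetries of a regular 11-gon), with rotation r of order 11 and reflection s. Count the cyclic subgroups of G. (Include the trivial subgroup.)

Each element a generates a cyclic subgroup ⟨a⟩; distinct elements may generate the same one (a cyclic group of order d has φ(d) generators).
Cyclic subgroups by order — order 1: 1; order 2: 11; order 11: 1.
Total: 13.

13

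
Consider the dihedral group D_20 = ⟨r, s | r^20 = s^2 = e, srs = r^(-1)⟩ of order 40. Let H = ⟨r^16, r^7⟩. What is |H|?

20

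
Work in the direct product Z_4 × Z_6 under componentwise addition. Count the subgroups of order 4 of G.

3

|G| = 24 and 4 | 24, so subgroups of order 4 are possible by Lagrange.
The subgroups of order 4 are: {(0,0), (0,3), (2,0), (2,3)}; {(0,0), (1,0), (2,0), (3,0)}; {(0,0), (1,3), (2,0), (3,3)}.
So G has 3 subgroups of order 4.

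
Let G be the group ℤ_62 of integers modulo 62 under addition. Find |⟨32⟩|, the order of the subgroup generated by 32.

In ℤ_62, the order of an element a is n/gcd(a, n).
gcd(32, 62) = 2, so |⟨32⟩| = 62/2 = 31.

31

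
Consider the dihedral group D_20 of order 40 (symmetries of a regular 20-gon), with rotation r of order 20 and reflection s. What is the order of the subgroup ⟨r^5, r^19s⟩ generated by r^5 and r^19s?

8

|⟨r^5⟩| = 4 and |⟨r^19s⟩| = 2, so |H| is a multiple of lcm(4, 2) = 4 and divides |G| = 40.
Closing under the operation: H = {e, r^5, r^10, r^15, r^4s, r^9s, r^14s, r^19s}, so |H| = 8.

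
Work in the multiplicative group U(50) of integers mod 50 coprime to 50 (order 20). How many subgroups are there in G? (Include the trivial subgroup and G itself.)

6

|G| = 20, so by Lagrange every subgroup order divides 20. Divisors: 1, 2, 4, 5, 10, 20.
Subgroups by order — order 1: 1; order 2: 1; order 4: 1; order 5: 1; order 10: 1; order 20: 1.
Total: 1 + 1 + 1 + 1 + 1 + 1 = 6.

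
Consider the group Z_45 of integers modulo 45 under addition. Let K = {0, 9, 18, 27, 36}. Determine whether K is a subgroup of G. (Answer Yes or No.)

Yes

|K| = 5 divides |G| = 45, consistent with Lagrange.
K contains the identity, every element's inverse is in K, and K is closed under +: it is a subgroup.
In fact K = ⟨18⟩.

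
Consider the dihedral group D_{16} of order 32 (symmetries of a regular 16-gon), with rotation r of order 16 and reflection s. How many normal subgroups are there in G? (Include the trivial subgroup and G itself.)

G has 36 subgroups. Checking conjugation-invariance by order — order 1: 1/1 normal; order 2: 1/17 normal; order 4: 1/9 normal; order 8: 1/5 normal; order 16: 3/3 normal; order 32: 1/1 normal.
Total normal subgroups: 8.

8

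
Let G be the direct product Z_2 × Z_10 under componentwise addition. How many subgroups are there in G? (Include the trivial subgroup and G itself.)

10

|G| = 20, so by Lagrange every subgroup order divides 20. Divisors: 1, 2, 4, 5, 10, 20.
Subgroups by order — order 1: 1; order 2: 3; order 4: 1; order 5: 1; order 10: 3; order 20: 1.
Total: 1 + 3 + 1 + 1 + 3 + 1 = 10.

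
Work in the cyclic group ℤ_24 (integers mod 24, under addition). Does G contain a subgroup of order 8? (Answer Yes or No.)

Yes

8 | 24. A subgroup of order 8 is {0, 3, 6, 9, 12, 15, 18, 21}.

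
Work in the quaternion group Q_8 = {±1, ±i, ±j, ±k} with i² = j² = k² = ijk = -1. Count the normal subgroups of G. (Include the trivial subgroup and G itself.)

G has 6 subgroups. Checking conjugation-invariance by order — order 1: 1/1 normal; order 2: 1/1 normal; order 4: 3/3 normal; order 8: 1/1 normal.
Total normal subgroups: 6.

6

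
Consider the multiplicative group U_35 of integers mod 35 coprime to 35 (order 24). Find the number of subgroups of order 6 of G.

|G| = 24 and 6 | 24, so subgroups of order 6 are possible by Lagrange.
The subgroups of order 6 are: {1, 11, 16, 19, 24, 34}; {1, 6, 11, 16, 26, 31}; {1, 4, 9, 11, 16, 29}.
So G has 3 subgroups of order 6.

3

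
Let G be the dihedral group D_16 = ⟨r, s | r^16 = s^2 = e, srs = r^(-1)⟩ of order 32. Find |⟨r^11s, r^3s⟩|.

4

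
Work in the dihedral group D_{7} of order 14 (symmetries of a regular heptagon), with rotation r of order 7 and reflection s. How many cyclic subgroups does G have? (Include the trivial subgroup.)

Group the elements of G by the cyclic subgroup they generate; each cyclic subgroup of order d accounts for φ(d) elements.
Cyclic subgroups by order — order 1: 1; order 2: 7; order 7: 1.
Total: 9.

9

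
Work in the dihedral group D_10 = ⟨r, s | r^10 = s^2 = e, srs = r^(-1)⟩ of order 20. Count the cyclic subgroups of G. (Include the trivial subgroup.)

A cyclic subgroup of order d is generated by each of its φ(d) elements of order d, so the cyclic subgroups of order d number (#elements of order d)/φ(d).
Cyclic subgroups by order — order 1: 1; order 2: 11; order 5: 1; order 10: 1.
Total: 14.

14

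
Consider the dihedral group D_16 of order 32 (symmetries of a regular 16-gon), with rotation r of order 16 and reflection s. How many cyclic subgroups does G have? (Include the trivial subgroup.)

21

Each element a generates a cyclic subgroup ⟨a⟩; distinct elements may generate the same one (a cyclic group of order d has φ(d) generators).
Cyclic subgroups by order — order 1: 1; order 2: 17; order 4: 1; order 8: 1; order 16: 1.
Total: 21.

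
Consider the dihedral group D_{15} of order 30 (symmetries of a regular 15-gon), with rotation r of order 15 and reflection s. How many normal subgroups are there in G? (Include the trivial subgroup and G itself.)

5

G has 28 subgroups. Checking conjugation-invariance by order — order 1: 1/1 normal; order 2: 0/15 normal; order 3: 1/1 normal; order 5: 1/1 normal; order 6: 0/5 normal; order 10: 0/3 normal; order 15: 1/1 normal; order 30: 1/1 normal.
Total normal subgroups: 5.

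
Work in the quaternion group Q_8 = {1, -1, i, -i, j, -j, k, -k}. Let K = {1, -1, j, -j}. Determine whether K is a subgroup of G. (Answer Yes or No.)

Yes

|K| = 4 divides |G| = 8, consistent with Lagrange.
K contains the identity, every element's inverse is in K, and K is closed under ·: it is a subgroup.
In fact K = ⟨j⟩.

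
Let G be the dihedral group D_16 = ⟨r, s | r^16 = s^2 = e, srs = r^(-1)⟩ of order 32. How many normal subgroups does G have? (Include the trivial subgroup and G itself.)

G has 36 subgroups. Checking conjugation-invariance by order — order 1: 1/1 normal; order 2: 1/17 normal; order 4: 1/9 normal; order 8: 1/5 normal; order 16: 3/3 normal; order 32: 1/1 normal.
Total normal subgroups: 8.

8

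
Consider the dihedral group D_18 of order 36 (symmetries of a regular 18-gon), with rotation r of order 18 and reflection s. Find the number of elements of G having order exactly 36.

No element of G has order 36 (even though 36 | 36).

0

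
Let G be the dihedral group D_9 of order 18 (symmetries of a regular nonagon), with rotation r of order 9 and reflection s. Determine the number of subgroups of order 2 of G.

9

|G| = 18 and 2 | 18, so subgroups of order 2 are possible by Lagrange.
The subgroups of order 2 are: {e, r^2s}; {e, r^3s}; {e, r^4s}; {e, r^5s}; … (9 in all).
So G has 9 subgroups of order 2.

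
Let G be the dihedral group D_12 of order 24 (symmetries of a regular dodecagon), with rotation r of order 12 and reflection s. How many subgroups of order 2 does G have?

13

|G| = 24 and 2 | 24, so subgroups of order 2 are possible by Lagrange.
The subgroups of order 2 are: {e, r^10s}; {e, r^11s}; {e, r^2s}; {e, r^3s}; … (13 in all).
So G has 13 subgroups of order 2.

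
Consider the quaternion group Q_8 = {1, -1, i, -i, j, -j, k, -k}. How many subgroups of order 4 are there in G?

3

|G| = 8 and 4 | 8, so subgroups of order 4 are possible by Lagrange.
The subgroups of order 4 are: {1, -1, i, -i}; {1, -1, j, -j}; {1, -1, k, -k}.
So G has 3 subgroups of order 4.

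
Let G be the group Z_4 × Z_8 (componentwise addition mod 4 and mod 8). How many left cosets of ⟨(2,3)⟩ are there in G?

4

|⟨(2,3)⟩| = 8 and |G| = 32.
By Lagrange, [G : H] = |G|/|H| = 32/8 = 4.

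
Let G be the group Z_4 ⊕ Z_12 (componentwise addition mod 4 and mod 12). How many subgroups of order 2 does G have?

|G| = 48 and 2 | 48, so subgroups of order 2 are possible by Lagrange.
The subgroups of order 2 are: {(0,0), (0,6)}; {(0,0), (2,0)}; {(0,0), (2,6)}.
So G has 3 subgroups of order 2.

3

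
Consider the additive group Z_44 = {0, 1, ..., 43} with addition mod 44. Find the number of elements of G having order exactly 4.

2

In a cyclic group of order 44, the number of elements of order d (for d | 44) is φ(d).
φ(4) = 2.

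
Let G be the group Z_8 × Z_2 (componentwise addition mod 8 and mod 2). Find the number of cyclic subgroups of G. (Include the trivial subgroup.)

Group the elements of G by the cyclic subgroup they generate; each cyclic subgroup of order d accounts for φ(d) elements.
Cyclic subgroups by order — order 1: 1; order 2: 3; order 4: 2; order 8: 2.
Total: 8.

8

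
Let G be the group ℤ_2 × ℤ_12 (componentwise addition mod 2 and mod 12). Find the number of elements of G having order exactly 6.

An element (a,b) has order lcm(ord(a), ord(b)); count pairs with lcm equal to 6.
Enumerating gives 6 such elements.

6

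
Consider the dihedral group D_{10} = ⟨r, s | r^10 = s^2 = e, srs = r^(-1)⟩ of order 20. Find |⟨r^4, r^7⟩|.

|⟨r^4⟩| = 5 and |⟨r^7⟩| = 10, so |H| is a multiple of lcm(5, 10) = 10 and divides |G| = 20.
Closing under the operation: H = {e, r, r^2, r^3, r^4, r^5, r^6, r^7, r^8, r^9}, so |H| = 10.

10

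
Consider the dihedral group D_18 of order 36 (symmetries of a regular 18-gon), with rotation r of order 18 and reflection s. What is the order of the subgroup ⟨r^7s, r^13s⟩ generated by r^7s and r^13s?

6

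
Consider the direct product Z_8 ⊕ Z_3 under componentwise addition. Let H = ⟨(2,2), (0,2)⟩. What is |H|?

12

|⟨(2,2)⟩| = 12 and |⟨(0,2)⟩| = 3, so |H| is a multiple of lcm(12, 3) = 12 and divides |G| = 24.
Closing under the operation: H = {(0,0), (0,1), (0,2), (2,0), (2,1), (2,2), (4,0), (4,1), (4,2), (6,0), (6,1), (6,2)}, so |H| = 12.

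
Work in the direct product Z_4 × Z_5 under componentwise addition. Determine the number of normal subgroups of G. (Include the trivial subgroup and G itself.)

G is abelian, so every subgroup is normal.
G has 6 subgroups in total, hence 6 normal subgroups.

6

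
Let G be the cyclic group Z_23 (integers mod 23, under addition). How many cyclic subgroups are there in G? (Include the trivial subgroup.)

A cyclic subgroup of order d is generated by each of its φ(d) elements of order d, so the cyclic subgroups of order d number (#elements of order d)/φ(d).
Cyclic subgroups by order — order 1: 1; order 23: 1.
Total: 2.

2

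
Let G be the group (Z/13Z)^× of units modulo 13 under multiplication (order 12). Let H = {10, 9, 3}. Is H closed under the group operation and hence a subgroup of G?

No

The identity 1 ∉ H, so H is not a subgroup.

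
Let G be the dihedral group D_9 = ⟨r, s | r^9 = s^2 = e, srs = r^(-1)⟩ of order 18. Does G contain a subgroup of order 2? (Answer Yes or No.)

2 | 18. A subgroup of order 2 is {e, r^2s}.

Yes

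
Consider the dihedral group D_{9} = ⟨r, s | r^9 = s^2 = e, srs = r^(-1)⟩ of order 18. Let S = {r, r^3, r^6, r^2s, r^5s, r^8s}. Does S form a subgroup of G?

The identity e ∉ S, so S is not a subgroup.

No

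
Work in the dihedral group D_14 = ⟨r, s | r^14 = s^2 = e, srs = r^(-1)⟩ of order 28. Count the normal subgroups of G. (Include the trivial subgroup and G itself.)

7

G has 28 subgroups. Checking conjugation-invariance by order — order 1: 1/1 normal; order 2: 1/15 normal; order 4: 0/7 normal; order 7: 1/1 normal; order 14: 3/3 normal; order 28: 1/1 normal.
Total normal subgroups: 7.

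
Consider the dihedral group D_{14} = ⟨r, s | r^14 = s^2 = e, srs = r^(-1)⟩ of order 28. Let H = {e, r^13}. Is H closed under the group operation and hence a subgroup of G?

No

r^13 ∈ H but its inverse r ∉ H, so H is not a subgroup.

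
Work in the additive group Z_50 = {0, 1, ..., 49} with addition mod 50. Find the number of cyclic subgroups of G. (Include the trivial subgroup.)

6

Group the elements of G by the cyclic subgroup they generate; each cyclic subgroup of order d accounts for φ(d) elements.
Cyclic subgroups by order — order 1: 1; order 2: 1; order 5: 1; order 10: 1; order 25: 1; order 50: 1.
Total: 6.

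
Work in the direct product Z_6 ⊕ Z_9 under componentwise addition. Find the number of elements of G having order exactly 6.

An element (a,b) has order lcm(ord(a), ord(b)); count pairs with lcm equal to 6.
Enumerating gives 8 such elements.

8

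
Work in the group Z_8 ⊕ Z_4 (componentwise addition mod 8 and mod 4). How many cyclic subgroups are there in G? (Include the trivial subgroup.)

14

Each element a generates a cyclic subgroup ⟨a⟩; distinct elements may generate the same one (a cyclic group of order d has φ(d) generators).
Cyclic subgroups by order — order 1: 1; order 2: 3; order 4: 6; order 8: 4.
Total: 14.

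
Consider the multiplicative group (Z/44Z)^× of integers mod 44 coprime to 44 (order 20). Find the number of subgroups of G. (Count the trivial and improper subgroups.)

|G| = 20, so by Lagrange every subgroup order divides 20. Divisors: 1, 2, 4, 5, 10, 20.
Subgroups by order — order 1: 1; order 2: 3; order 4: 1; order 5: 1; order 10: 3; order 20: 1.
Total: 1 + 3 + 1 + 1 + 3 + 1 = 10.

10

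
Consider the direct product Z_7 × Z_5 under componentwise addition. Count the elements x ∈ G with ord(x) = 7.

An element (a,b) has order lcm(ord(a), ord(b)); count pairs with lcm equal to 7.
Enumerating gives 6 such elements.

6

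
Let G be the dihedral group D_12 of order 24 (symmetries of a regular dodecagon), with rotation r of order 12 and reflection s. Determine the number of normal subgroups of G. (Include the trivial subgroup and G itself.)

9

G has 34 subgroups. Checking conjugation-invariance by order — order 1: 1/1 normal; order 2: 1/13 normal; order 3: 1/1 normal; order 4: 1/7 normal; order 6: 1/5 normal; order 8: 0/3 normal; order 12: 3/3 normal; order 24: 1/1 normal.
Total normal subgroups: 9.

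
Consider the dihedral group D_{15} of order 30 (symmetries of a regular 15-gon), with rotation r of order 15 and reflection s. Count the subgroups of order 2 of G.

15

|G| = 30 and 2 | 30, so subgroups of order 2 are possible by Lagrange.
The subgroups of order 2 are: {e, r^10s}; {e, r^11s}; {e, r^12s}; {e, r^13s}; … (15 in all).
So G has 15 subgroups of order 2.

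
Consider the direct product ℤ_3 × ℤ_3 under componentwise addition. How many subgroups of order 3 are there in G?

4

|G| = 9 and 3 | 9, so subgroups of order 3 are possible by Lagrange.
The subgroups of order 3 are: {(0,0), (0,1), (0,2)}; {(0,0), (1,0), (2,0)}; {(0,0), (1,1), (2,2)}; {(0,0), (1,2), (2,1)}.
So G has 4 subgroups of order 3.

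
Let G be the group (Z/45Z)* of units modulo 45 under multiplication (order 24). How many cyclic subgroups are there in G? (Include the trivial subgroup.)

12

Group the elements of G by the cyclic subgroup they generate; each cyclic subgroup of order d accounts for φ(d) elements.
Cyclic subgroups by order — order 1: 1; order 2: 3; order 3: 1; order 4: 2; order 6: 3; order 12: 2.
Total: 12.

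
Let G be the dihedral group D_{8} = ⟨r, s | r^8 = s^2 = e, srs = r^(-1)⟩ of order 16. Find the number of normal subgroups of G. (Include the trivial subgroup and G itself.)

7

G has 19 subgroups. Checking conjugation-invariance by order — order 1: 1/1 normal; order 2: 1/9 normal; order 4: 1/5 normal; order 8: 3/3 normal; order 16: 1/1 normal.
Total normal subgroups: 7.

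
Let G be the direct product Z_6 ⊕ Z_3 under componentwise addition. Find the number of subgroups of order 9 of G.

|G| = 18 and 9 | 18, so subgroups of order 9 are possible by Lagrange.
The subgroups of order 9 are: {(0,0), (0,1), (0,2), (2,0), (2,1), (2,2), (4,0), (4,1), (4,2)}.
So G has 1 subgroup of order 9.

1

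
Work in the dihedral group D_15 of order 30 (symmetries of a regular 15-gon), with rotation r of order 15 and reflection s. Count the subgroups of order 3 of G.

1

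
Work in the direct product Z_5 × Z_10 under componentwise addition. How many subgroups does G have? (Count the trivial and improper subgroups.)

|G| = 50, so by Lagrange every subgroup order divides 50. Divisors: 1, 2, 5, 10, 25, 50.
Subgroups by order — order 1: 1; order 2: 1; order 5: 6; order 10: 6; order 25: 1; order 50: 1.
Total: 1 + 1 + 6 + 6 + 1 + 1 = 16.

16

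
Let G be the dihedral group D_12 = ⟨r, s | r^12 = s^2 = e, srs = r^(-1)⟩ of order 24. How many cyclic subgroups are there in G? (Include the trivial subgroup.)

18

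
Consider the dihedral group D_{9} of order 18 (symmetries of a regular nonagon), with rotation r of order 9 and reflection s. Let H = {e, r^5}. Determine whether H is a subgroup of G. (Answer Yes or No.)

No

r^5 ∈ H but its inverse r^4 ∉ H, so H is not a subgroup.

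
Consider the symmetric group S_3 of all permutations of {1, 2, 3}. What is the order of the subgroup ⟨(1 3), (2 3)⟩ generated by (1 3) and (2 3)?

|⟨(1 3)⟩| = 2 and |⟨(2 3)⟩| = 2, so |H| is a multiple of lcm(2, 2) = 2 and divides |G| = 6.
Closing {(1 3), (2 3)} under the group operation gives all of G, so |H| = 6.

6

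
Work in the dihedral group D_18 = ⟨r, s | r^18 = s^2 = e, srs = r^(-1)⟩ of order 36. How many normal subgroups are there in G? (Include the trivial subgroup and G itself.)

G has 45 subgroups. Checking conjugation-invariance by order — order 1: 1/1 normal; order 2: 1/19 normal; order 3: 1/1 normal; order 4: 0/9 normal; order 6: 1/7 normal; order 9: 1/1 normal; order 12: 0/3 normal; order 18: 3/3 normal; order 36: 1/1 normal.
Total normal subgroups: 9.

9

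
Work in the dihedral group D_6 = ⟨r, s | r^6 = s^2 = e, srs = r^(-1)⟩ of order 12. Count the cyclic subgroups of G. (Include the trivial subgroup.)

10

Group the elements of G by the cyclic subgroup they generate; each cyclic subgroup of order d accounts for φ(d) elements.
Cyclic subgroups by order — order 1: 1; order 2: 7; order 3: 1; order 6: 1.
Total: 10.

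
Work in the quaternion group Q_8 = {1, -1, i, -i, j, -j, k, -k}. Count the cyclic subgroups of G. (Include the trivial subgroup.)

5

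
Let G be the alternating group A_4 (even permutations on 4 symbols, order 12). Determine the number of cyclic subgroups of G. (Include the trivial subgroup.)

8

Group the elements of G by the cyclic subgroup they generate; each cyclic subgroup of order d accounts for φ(d) elements.
Cyclic subgroups by order — order 1: 1; order 2: 3; order 3: 4.
Total: 8.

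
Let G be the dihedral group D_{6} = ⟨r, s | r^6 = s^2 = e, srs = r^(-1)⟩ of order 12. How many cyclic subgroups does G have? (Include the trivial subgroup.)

A cyclic subgroup of order d is generated by each of its φ(d) elements of order d, so the cyclic subgroups of order d number (#elements of order d)/φ(d).
Cyclic subgroups by order — order 1: 1; order 2: 7; order 3: 1; order 6: 1.
Total: 10.

10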